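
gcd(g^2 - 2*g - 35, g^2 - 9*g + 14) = g - 7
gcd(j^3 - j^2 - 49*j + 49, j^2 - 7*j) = j - 7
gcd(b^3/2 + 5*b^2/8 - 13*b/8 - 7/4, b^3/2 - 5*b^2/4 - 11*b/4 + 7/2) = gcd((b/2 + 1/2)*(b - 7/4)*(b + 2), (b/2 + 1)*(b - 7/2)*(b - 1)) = b + 2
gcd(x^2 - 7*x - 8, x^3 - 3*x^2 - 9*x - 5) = x + 1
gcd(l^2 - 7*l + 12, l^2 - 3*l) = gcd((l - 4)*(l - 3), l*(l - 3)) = l - 3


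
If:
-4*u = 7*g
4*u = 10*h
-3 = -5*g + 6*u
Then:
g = 6/31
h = -21/155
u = -21/62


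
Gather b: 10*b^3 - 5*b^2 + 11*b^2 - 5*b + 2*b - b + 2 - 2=10*b^3 + 6*b^2 - 4*b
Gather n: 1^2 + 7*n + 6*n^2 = 6*n^2 + 7*n + 1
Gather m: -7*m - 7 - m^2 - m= -m^2 - 8*m - 7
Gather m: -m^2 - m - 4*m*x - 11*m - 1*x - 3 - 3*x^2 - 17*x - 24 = -m^2 + m*(-4*x - 12) - 3*x^2 - 18*x - 27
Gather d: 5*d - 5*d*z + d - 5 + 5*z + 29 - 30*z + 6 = d*(6 - 5*z) - 25*z + 30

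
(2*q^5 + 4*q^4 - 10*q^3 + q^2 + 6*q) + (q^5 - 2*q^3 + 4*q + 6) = 3*q^5 + 4*q^4 - 12*q^3 + q^2 + 10*q + 6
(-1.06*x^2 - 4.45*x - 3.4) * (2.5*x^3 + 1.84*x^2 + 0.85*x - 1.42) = -2.65*x^5 - 13.0754*x^4 - 17.589*x^3 - 8.5333*x^2 + 3.429*x + 4.828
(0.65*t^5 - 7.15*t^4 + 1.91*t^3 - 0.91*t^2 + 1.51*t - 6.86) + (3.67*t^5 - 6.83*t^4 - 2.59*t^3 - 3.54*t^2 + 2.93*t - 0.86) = 4.32*t^5 - 13.98*t^4 - 0.68*t^3 - 4.45*t^2 + 4.44*t - 7.72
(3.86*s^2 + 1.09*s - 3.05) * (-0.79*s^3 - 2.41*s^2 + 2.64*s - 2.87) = -3.0494*s^5 - 10.1637*s^4 + 9.973*s^3 - 0.850099999999999*s^2 - 11.1803*s + 8.7535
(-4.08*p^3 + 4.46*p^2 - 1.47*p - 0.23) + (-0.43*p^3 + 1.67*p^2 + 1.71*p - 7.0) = -4.51*p^3 + 6.13*p^2 + 0.24*p - 7.23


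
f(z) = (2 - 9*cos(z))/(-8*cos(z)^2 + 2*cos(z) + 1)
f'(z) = (2 - 9*cos(z))*(-16*sin(z)*cos(z) + 2*sin(z))/(-8*cos(z)^2 + 2*cos(z) + 1)^2 + 9*sin(z)/(-8*cos(z)^2 + 2*cos(z) + 1)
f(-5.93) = 1.55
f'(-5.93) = 0.92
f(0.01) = 1.40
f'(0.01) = 0.02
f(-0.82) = 3.05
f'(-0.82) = -9.77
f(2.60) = -1.47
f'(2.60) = 1.11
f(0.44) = 1.64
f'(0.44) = 1.31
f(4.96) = -0.20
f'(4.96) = -9.02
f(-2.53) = -1.56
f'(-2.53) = -1.39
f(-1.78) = 16.15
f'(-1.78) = -387.71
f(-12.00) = 1.86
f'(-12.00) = 2.21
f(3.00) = -1.24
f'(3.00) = 0.21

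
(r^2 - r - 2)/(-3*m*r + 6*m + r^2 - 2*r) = (r + 1)/(-3*m + r)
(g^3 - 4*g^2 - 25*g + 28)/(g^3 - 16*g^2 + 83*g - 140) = (g^2 + 3*g - 4)/(g^2 - 9*g + 20)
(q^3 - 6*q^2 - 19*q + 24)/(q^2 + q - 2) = (q^2 - 5*q - 24)/(q + 2)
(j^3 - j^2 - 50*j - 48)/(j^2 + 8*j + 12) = (j^2 - 7*j - 8)/(j + 2)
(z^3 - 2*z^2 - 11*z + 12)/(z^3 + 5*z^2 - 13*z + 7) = (z^2 - z - 12)/(z^2 + 6*z - 7)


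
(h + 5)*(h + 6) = h^2 + 11*h + 30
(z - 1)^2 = z^2 - 2*z + 1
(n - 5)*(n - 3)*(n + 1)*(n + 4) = n^4 - 3*n^3 - 21*n^2 + 43*n + 60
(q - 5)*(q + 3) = q^2 - 2*q - 15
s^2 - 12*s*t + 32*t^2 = (s - 8*t)*(s - 4*t)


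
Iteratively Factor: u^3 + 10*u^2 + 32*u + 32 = (u + 4)*(u^2 + 6*u + 8) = (u + 4)^2*(u + 2)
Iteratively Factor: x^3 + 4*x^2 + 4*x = (x + 2)*(x^2 + 2*x) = (x + 2)^2*(x)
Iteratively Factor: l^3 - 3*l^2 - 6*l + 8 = (l - 4)*(l^2 + l - 2) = (l - 4)*(l - 1)*(l + 2)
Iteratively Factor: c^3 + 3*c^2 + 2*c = (c + 1)*(c^2 + 2*c) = (c + 1)*(c + 2)*(c)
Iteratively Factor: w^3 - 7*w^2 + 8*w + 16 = (w - 4)*(w^2 - 3*w - 4) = (w - 4)^2*(w + 1)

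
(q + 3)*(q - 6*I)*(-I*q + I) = -I*q^3 - 6*q^2 - 2*I*q^2 - 12*q + 3*I*q + 18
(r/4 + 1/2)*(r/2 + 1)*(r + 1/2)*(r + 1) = r^4/8 + 11*r^3/16 + 21*r^2/16 + r + 1/4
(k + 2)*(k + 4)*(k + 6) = k^3 + 12*k^2 + 44*k + 48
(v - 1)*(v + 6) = v^2 + 5*v - 6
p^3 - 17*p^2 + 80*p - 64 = (p - 8)^2*(p - 1)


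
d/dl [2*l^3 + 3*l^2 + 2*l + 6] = 6*l^2 + 6*l + 2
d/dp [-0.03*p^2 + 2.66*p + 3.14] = 2.66 - 0.06*p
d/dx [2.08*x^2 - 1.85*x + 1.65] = 4.16*x - 1.85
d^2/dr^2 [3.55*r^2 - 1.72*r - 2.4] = 7.10000000000000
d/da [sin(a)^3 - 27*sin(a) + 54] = 3*(sin(a)^2 - 9)*cos(a)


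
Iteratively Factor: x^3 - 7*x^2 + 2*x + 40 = (x - 5)*(x^2 - 2*x - 8) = (x - 5)*(x + 2)*(x - 4)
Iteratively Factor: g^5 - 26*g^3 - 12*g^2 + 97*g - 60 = (g + 4)*(g^4 - 4*g^3 - 10*g^2 + 28*g - 15) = (g + 3)*(g + 4)*(g^3 - 7*g^2 + 11*g - 5) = (g - 5)*(g + 3)*(g + 4)*(g^2 - 2*g + 1) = (g - 5)*(g - 1)*(g + 3)*(g + 4)*(g - 1)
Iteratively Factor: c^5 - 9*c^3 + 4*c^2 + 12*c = (c)*(c^4 - 9*c^2 + 4*c + 12) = c*(c + 1)*(c^3 - c^2 - 8*c + 12) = c*(c - 2)*(c + 1)*(c^2 + c - 6) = c*(c - 2)*(c + 1)*(c + 3)*(c - 2)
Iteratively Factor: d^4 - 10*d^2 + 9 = (d - 3)*(d^3 + 3*d^2 - d - 3) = (d - 3)*(d - 1)*(d^2 + 4*d + 3) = (d - 3)*(d - 1)*(d + 1)*(d + 3)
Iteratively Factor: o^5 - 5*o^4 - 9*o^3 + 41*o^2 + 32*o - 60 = (o + 2)*(o^4 - 7*o^3 + 5*o^2 + 31*o - 30) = (o - 3)*(o + 2)*(o^3 - 4*o^2 - 7*o + 10) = (o - 3)*(o - 1)*(o + 2)*(o^2 - 3*o - 10) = (o - 5)*(o - 3)*(o - 1)*(o + 2)*(o + 2)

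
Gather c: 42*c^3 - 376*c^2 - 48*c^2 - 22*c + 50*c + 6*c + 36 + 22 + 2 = 42*c^3 - 424*c^2 + 34*c + 60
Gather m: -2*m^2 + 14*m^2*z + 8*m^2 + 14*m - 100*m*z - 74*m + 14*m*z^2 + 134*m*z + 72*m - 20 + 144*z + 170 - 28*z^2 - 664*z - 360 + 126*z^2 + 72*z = m^2*(14*z + 6) + m*(14*z^2 + 34*z + 12) + 98*z^2 - 448*z - 210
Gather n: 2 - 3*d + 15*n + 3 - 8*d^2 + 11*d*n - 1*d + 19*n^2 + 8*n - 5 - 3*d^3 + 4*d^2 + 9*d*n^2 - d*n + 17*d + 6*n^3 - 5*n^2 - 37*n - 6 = -3*d^3 - 4*d^2 + 13*d + 6*n^3 + n^2*(9*d + 14) + n*(10*d - 14) - 6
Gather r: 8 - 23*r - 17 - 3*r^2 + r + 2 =-3*r^2 - 22*r - 7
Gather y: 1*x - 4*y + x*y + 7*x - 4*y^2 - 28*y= 8*x - 4*y^2 + y*(x - 32)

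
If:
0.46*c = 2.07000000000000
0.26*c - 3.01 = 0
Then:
No Solution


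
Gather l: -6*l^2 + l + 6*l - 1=-6*l^2 + 7*l - 1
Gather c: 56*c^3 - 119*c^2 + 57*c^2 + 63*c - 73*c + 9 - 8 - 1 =56*c^3 - 62*c^2 - 10*c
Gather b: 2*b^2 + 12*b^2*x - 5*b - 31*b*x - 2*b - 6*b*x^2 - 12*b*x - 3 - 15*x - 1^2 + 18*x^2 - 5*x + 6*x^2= b^2*(12*x + 2) + b*(-6*x^2 - 43*x - 7) + 24*x^2 - 20*x - 4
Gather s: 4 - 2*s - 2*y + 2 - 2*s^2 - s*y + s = -2*s^2 + s*(-y - 1) - 2*y + 6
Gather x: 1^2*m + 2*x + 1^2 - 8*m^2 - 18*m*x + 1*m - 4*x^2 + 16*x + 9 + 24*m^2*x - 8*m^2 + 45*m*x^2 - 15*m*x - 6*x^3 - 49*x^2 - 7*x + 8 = -16*m^2 + 2*m - 6*x^3 + x^2*(45*m - 53) + x*(24*m^2 - 33*m + 11) + 18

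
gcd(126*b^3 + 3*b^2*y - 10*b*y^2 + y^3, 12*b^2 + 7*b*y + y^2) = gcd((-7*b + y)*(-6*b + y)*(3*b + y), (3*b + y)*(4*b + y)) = 3*b + y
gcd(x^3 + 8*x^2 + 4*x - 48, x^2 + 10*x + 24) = x^2 + 10*x + 24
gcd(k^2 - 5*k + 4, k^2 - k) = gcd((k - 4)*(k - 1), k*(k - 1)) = k - 1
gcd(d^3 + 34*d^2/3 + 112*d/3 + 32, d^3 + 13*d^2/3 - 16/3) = d^2 + 16*d/3 + 16/3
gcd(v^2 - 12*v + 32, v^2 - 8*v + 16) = v - 4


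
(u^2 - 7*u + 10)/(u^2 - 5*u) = (u - 2)/u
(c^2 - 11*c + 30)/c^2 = 1 - 11/c + 30/c^2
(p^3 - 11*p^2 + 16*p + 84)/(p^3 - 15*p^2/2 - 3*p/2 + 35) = 2*(p - 6)/(2*p - 5)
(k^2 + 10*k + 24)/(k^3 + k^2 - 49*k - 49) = (k^2 + 10*k + 24)/(k^3 + k^2 - 49*k - 49)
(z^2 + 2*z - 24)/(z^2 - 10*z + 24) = (z + 6)/(z - 6)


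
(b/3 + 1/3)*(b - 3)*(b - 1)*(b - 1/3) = b^4/3 - 10*b^3/9 + 10*b/9 - 1/3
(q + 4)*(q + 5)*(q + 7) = q^3 + 16*q^2 + 83*q + 140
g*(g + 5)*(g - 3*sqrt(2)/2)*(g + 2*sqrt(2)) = g^4 + sqrt(2)*g^3/2 + 5*g^3 - 6*g^2 + 5*sqrt(2)*g^2/2 - 30*g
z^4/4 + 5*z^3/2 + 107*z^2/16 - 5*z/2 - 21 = (z/4 + 1)*(z - 3/2)*(z + 7/2)*(z + 4)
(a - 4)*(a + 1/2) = a^2 - 7*a/2 - 2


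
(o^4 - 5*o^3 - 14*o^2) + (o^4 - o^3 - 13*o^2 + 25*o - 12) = 2*o^4 - 6*o^3 - 27*o^2 + 25*o - 12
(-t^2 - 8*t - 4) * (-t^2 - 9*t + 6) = t^4 + 17*t^3 + 70*t^2 - 12*t - 24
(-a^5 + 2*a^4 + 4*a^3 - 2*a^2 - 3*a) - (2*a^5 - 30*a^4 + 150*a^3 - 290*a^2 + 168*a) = -3*a^5 + 32*a^4 - 146*a^3 + 288*a^2 - 171*a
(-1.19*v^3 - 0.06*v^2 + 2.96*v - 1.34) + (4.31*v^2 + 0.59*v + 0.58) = -1.19*v^3 + 4.25*v^2 + 3.55*v - 0.76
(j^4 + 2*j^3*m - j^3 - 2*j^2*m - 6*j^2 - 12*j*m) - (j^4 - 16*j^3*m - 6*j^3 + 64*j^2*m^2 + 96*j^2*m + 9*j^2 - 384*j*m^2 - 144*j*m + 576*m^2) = 18*j^3*m + 5*j^3 - 64*j^2*m^2 - 98*j^2*m - 15*j^2 + 384*j*m^2 + 132*j*m - 576*m^2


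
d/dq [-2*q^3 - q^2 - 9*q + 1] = -6*q^2 - 2*q - 9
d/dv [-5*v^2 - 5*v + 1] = -10*v - 5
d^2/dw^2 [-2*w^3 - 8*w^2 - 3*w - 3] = -12*w - 16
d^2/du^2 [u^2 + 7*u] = 2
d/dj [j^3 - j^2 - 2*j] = 3*j^2 - 2*j - 2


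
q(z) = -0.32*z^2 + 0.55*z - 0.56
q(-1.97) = -2.89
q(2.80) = -1.53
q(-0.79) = -1.19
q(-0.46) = -0.88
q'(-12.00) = 8.23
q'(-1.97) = 1.81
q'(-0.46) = 0.84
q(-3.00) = -5.09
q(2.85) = -1.59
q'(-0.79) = 1.06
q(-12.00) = -53.24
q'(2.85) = -1.27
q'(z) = 0.55 - 0.64*z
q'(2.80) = -1.24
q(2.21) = -0.91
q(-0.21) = -0.69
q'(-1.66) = 1.61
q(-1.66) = -2.35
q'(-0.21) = 0.68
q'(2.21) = -0.86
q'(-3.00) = 2.47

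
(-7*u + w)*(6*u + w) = -42*u^2 - u*w + w^2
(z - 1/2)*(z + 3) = z^2 + 5*z/2 - 3/2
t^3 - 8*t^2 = t^2*(t - 8)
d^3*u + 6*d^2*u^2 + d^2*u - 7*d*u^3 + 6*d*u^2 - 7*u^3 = (d - u)*(d + 7*u)*(d*u + u)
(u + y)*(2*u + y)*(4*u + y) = 8*u^3 + 14*u^2*y + 7*u*y^2 + y^3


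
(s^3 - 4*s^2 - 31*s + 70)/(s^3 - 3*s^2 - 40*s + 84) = (s + 5)/(s + 6)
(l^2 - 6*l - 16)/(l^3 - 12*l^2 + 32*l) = (l + 2)/(l*(l - 4))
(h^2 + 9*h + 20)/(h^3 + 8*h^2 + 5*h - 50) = (h + 4)/(h^2 + 3*h - 10)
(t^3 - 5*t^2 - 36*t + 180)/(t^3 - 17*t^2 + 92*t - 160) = (t^2 - 36)/(t^2 - 12*t + 32)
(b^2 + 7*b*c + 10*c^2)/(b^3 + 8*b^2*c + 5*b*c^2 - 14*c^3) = (b + 5*c)/(b^2 + 6*b*c - 7*c^2)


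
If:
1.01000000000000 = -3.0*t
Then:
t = -0.34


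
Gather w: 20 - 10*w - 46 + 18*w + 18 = 8*w - 8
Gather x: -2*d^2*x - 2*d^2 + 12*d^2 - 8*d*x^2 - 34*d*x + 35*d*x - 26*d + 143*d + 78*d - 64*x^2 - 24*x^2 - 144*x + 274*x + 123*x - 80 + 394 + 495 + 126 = 10*d^2 + 195*d + x^2*(-8*d - 88) + x*(-2*d^2 + d + 253) + 935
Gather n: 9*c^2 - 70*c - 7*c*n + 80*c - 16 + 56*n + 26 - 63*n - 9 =9*c^2 + 10*c + n*(-7*c - 7) + 1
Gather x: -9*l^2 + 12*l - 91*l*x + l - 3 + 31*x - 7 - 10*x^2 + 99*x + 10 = -9*l^2 + 13*l - 10*x^2 + x*(130 - 91*l)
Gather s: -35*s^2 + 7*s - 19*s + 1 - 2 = -35*s^2 - 12*s - 1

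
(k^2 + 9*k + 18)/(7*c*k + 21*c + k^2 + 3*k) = (k + 6)/(7*c + k)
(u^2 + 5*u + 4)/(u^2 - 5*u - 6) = (u + 4)/(u - 6)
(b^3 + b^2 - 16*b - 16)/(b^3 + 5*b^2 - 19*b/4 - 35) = 4*(b^2 - 3*b - 4)/(4*b^2 + 4*b - 35)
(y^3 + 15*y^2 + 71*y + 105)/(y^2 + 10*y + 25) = (y^2 + 10*y + 21)/(y + 5)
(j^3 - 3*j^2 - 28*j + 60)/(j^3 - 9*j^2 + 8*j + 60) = (j^2 + 3*j - 10)/(j^2 - 3*j - 10)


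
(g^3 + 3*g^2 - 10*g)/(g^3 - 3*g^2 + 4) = g*(g + 5)/(g^2 - g - 2)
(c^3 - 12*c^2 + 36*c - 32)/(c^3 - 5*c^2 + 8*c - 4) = (c - 8)/(c - 1)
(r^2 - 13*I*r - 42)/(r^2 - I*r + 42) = (r - 6*I)/(r + 6*I)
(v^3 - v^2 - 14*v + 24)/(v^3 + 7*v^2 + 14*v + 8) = (v^2 - 5*v + 6)/(v^2 + 3*v + 2)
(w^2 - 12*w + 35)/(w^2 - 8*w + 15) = (w - 7)/(w - 3)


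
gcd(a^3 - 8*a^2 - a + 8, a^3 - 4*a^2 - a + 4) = a^2 - 1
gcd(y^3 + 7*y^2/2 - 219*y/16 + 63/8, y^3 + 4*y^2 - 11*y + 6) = y + 6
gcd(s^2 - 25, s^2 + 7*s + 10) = s + 5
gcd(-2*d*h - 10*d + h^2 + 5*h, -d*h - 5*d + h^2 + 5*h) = h + 5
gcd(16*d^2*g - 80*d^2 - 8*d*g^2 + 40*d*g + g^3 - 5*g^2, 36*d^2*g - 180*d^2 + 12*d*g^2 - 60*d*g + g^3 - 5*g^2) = g - 5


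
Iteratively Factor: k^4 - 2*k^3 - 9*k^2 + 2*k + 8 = (k + 1)*(k^3 - 3*k^2 - 6*k + 8) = (k - 4)*(k + 1)*(k^2 + k - 2) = (k - 4)*(k - 1)*(k + 1)*(k + 2)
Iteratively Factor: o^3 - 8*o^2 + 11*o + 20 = (o - 5)*(o^2 - 3*o - 4) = (o - 5)*(o + 1)*(o - 4)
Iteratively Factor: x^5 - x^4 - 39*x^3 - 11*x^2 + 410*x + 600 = (x - 5)*(x^4 + 4*x^3 - 19*x^2 - 106*x - 120) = (x - 5)*(x + 4)*(x^3 - 19*x - 30) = (x - 5)*(x + 3)*(x + 4)*(x^2 - 3*x - 10) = (x - 5)*(x + 2)*(x + 3)*(x + 4)*(x - 5)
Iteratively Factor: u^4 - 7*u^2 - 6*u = (u - 3)*(u^3 + 3*u^2 + 2*u) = u*(u - 3)*(u^2 + 3*u + 2) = u*(u - 3)*(u + 1)*(u + 2)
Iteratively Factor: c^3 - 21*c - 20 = (c - 5)*(c^2 + 5*c + 4) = (c - 5)*(c + 4)*(c + 1)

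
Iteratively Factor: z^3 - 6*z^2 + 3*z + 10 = (z + 1)*(z^2 - 7*z + 10) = (z - 2)*(z + 1)*(z - 5)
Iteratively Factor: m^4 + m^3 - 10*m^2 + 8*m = (m)*(m^3 + m^2 - 10*m + 8) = m*(m - 1)*(m^2 + 2*m - 8) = m*(m - 2)*(m - 1)*(m + 4)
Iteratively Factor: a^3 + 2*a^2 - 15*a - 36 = (a - 4)*(a^2 + 6*a + 9) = (a - 4)*(a + 3)*(a + 3)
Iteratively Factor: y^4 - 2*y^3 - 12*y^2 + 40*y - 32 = (y - 2)*(y^3 - 12*y + 16) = (y - 2)^2*(y^2 + 2*y - 8) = (y - 2)^3*(y + 4)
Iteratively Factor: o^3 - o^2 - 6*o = (o - 3)*(o^2 + 2*o) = o*(o - 3)*(o + 2)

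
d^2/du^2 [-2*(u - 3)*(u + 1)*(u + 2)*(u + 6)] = -24*u^2 - 72*u + 28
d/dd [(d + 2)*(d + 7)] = 2*d + 9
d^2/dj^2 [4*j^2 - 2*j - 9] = 8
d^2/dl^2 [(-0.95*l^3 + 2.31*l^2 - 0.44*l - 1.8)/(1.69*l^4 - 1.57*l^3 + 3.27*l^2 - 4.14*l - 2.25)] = (-5.42658999999999*l^9 + 39.585546*l^8 - 20.355036*l^7 - 201.093226*l^6 + 266.479044*l^5 - 76.217616*l^4 + 62.839008*l^3 - 200.28411*l^2 + 136.07919*l - 56.60361)/(4.826809*l^12 - 13.452231*l^11 + 40.515384*l^10 - 91.400401*l^9 + 125.022969*l^8 - 182.431359*l^7 + 158.146506*l^6 - 49.771584*l^5 + 33.881976*l^4 + 87.957981*l^3 - 66.029175*l^2 - 62.87625*l - 11.390625)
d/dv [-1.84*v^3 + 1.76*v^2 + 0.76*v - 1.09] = -5.52*v^2 + 3.52*v + 0.76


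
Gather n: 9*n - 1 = 9*n - 1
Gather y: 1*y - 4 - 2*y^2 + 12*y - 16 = -2*y^2 + 13*y - 20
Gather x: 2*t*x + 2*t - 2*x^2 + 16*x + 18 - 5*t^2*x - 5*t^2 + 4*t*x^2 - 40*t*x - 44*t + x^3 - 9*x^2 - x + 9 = -5*t^2 - 42*t + x^3 + x^2*(4*t - 11) + x*(-5*t^2 - 38*t + 15) + 27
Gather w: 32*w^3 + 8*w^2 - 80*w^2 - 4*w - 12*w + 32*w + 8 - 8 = 32*w^3 - 72*w^2 + 16*w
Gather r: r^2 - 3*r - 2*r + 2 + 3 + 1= r^2 - 5*r + 6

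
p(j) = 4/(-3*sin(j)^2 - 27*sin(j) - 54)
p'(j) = 4*(6*sin(j)*cos(j) + 27*cos(j))/(-3*sin(j)^2 - 27*sin(j) - 54)^2 = 4*(2*sin(j) + 9)*cos(j)/(3*(sin(j)^2 + 9*sin(j) + 18)^2)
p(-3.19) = -0.07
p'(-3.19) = -0.04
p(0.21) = -0.07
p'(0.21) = 0.03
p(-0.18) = -0.08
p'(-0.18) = 0.04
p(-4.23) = -0.05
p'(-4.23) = -0.01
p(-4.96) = -0.05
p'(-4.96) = 0.00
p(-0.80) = -0.11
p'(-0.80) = 0.05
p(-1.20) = -0.13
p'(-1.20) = 0.03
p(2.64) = -0.06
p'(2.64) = -0.02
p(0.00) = -0.07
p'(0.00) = 0.04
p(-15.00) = -0.11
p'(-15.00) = -0.05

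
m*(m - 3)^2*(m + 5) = m^4 - m^3 - 21*m^2 + 45*m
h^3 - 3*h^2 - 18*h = h*(h - 6)*(h + 3)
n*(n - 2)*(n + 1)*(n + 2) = n^4 + n^3 - 4*n^2 - 4*n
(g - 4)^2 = g^2 - 8*g + 16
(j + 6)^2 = j^2 + 12*j + 36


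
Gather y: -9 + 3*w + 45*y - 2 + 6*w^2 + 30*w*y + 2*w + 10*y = 6*w^2 + 5*w + y*(30*w + 55) - 11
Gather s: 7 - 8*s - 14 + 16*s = 8*s - 7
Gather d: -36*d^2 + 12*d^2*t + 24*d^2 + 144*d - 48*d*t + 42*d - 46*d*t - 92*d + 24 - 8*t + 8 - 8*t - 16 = d^2*(12*t - 12) + d*(94 - 94*t) - 16*t + 16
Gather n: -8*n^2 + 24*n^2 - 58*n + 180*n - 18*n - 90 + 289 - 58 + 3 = 16*n^2 + 104*n + 144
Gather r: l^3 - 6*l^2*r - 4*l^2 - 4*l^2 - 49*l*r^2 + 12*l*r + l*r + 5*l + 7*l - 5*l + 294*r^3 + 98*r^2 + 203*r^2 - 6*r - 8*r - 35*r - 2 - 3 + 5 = l^3 - 8*l^2 + 7*l + 294*r^3 + r^2*(301 - 49*l) + r*(-6*l^2 + 13*l - 49)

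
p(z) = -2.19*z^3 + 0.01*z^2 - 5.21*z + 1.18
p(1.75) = -19.64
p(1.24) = -9.44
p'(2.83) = -57.77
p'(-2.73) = -54.23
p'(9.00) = -537.20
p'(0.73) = -8.70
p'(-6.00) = -241.85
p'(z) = -6.57*z^2 + 0.02*z - 5.21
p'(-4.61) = -144.93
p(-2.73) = 60.04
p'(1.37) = -17.51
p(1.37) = -11.57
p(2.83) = -63.12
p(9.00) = -1641.41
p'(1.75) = -25.30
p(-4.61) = 239.97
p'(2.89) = -60.03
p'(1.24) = -15.29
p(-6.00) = 505.84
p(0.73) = -3.47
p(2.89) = -66.65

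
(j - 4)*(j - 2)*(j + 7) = j^3 + j^2 - 34*j + 56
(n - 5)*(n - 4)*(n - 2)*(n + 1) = n^4 - 10*n^3 + 27*n^2 - 2*n - 40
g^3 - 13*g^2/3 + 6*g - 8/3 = (g - 2)*(g - 4/3)*(g - 1)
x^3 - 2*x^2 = x^2*(x - 2)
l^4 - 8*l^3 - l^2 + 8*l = l*(l - 8)*(l - 1)*(l + 1)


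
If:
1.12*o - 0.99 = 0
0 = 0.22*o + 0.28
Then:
No Solution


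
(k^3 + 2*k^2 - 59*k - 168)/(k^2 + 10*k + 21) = k - 8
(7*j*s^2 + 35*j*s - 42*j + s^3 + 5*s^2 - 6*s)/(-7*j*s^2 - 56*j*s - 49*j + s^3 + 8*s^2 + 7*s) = (-7*j*s^2 - 35*j*s + 42*j - s^3 - 5*s^2 + 6*s)/(7*j*s^2 + 56*j*s + 49*j - s^3 - 8*s^2 - 7*s)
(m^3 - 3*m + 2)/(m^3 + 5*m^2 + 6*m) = (m^2 - 2*m + 1)/(m*(m + 3))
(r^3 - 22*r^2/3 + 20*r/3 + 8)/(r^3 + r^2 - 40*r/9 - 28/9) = 3*(r - 6)/(3*r + 7)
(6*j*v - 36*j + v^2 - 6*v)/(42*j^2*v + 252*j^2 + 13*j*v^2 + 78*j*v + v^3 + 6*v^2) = (v - 6)/(7*j*v + 42*j + v^2 + 6*v)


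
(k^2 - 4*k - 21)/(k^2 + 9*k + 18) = (k - 7)/(k + 6)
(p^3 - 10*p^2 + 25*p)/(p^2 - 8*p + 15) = p*(p - 5)/(p - 3)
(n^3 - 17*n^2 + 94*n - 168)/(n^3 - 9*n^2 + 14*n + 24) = (n - 7)/(n + 1)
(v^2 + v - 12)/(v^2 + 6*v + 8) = (v - 3)/(v + 2)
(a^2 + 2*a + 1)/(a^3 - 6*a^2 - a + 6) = (a + 1)/(a^2 - 7*a + 6)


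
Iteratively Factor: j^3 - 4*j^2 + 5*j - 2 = (j - 2)*(j^2 - 2*j + 1) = (j - 2)*(j - 1)*(j - 1)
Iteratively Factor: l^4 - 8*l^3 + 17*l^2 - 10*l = (l)*(l^3 - 8*l^2 + 17*l - 10) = l*(l - 5)*(l^2 - 3*l + 2) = l*(l - 5)*(l - 2)*(l - 1)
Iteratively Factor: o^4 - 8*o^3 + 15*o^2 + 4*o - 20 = (o - 2)*(o^3 - 6*o^2 + 3*o + 10) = (o - 2)*(o + 1)*(o^2 - 7*o + 10) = (o - 5)*(o - 2)*(o + 1)*(o - 2)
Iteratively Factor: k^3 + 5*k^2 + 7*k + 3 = (k + 1)*(k^2 + 4*k + 3) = (k + 1)^2*(k + 3)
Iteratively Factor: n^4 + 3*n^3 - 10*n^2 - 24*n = (n - 3)*(n^3 + 6*n^2 + 8*n) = n*(n - 3)*(n^2 + 6*n + 8) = n*(n - 3)*(n + 4)*(n + 2)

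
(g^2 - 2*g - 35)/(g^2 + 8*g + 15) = (g - 7)/(g + 3)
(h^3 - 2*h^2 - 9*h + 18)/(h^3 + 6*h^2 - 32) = (h^2 - 9)/(h^2 + 8*h + 16)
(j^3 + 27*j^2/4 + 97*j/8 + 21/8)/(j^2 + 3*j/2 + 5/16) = 2*(2*j^2 + 13*j + 21)/(4*j + 5)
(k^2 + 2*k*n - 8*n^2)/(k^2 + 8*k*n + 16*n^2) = (k - 2*n)/(k + 4*n)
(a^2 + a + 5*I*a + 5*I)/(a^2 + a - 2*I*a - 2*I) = (a + 5*I)/(a - 2*I)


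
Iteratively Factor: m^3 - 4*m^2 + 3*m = (m - 1)*(m^2 - 3*m) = (m - 3)*(m - 1)*(m)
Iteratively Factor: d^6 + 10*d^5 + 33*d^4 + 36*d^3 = (d)*(d^5 + 10*d^4 + 33*d^3 + 36*d^2) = d^2*(d^4 + 10*d^3 + 33*d^2 + 36*d) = d^2*(d + 4)*(d^3 + 6*d^2 + 9*d) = d^2*(d + 3)*(d + 4)*(d^2 + 3*d) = d^2*(d + 3)^2*(d + 4)*(d)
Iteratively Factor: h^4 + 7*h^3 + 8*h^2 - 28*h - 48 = (h + 3)*(h^3 + 4*h^2 - 4*h - 16) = (h + 3)*(h + 4)*(h^2 - 4) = (h + 2)*(h + 3)*(h + 4)*(h - 2)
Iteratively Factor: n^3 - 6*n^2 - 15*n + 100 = (n + 4)*(n^2 - 10*n + 25) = (n - 5)*(n + 4)*(n - 5)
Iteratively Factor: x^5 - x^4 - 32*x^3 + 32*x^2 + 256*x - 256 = (x + 4)*(x^4 - 5*x^3 - 12*x^2 + 80*x - 64) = (x - 4)*(x + 4)*(x^3 - x^2 - 16*x + 16) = (x - 4)*(x - 1)*(x + 4)*(x^2 - 16) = (x - 4)^2*(x - 1)*(x + 4)*(x + 4)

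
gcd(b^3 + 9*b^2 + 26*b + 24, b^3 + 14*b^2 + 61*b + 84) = b^2 + 7*b + 12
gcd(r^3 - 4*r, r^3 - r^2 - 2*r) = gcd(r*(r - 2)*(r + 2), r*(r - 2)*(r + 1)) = r^2 - 2*r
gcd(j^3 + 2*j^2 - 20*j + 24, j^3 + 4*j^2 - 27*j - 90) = j + 6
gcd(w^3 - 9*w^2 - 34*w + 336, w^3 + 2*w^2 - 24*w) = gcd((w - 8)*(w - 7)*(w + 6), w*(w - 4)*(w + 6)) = w + 6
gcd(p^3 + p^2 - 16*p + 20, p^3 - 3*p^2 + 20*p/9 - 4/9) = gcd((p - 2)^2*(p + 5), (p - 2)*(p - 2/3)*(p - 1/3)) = p - 2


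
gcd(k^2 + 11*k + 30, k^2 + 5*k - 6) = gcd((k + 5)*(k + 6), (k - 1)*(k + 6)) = k + 6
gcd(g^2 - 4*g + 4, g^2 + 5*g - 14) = g - 2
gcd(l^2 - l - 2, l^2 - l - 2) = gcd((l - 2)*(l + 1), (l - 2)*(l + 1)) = l^2 - l - 2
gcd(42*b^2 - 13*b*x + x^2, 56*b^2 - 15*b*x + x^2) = -7*b + x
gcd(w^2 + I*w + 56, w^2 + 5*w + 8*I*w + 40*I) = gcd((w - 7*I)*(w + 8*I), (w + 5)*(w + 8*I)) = w + 8*I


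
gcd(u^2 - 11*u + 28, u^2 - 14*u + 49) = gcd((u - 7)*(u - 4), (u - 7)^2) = u - 7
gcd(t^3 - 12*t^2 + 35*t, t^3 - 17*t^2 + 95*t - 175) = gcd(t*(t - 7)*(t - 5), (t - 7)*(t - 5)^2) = t^2 - 12*t + 35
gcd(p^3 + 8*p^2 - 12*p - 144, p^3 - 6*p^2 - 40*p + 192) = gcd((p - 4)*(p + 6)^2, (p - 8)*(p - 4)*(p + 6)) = p^2 + 2*p - 24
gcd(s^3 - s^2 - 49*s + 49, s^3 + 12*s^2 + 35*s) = s + 7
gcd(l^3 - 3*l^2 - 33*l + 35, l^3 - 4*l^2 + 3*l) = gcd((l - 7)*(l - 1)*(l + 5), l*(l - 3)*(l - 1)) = l - 1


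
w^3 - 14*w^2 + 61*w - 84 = (w - 7)*(w - 4)*(w - 3)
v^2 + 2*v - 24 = (v - 4)*(v + 6)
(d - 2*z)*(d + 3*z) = d^2 + d*z - 6*z^2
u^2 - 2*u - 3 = (u - 3)*(u + 1)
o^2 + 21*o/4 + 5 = (o + 5/4)*(o + 4)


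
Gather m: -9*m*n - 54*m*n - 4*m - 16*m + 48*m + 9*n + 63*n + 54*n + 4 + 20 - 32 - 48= m*(28 - 63*n) + 126*n - 56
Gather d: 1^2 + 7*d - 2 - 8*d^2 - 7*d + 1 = -8*d^2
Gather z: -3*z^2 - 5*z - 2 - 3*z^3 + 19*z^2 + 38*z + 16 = -3*z^3 + 16*z^2 + 33*z + 14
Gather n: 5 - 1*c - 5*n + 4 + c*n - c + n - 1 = -2*c + n*(c - 4) + 8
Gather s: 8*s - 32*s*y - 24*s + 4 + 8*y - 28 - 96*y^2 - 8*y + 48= s*(-32*y - 16) - 96*y^2 + 24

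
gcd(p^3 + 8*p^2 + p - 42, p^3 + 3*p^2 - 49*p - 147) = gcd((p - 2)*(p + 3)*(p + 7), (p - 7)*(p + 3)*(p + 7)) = p^2 + 10*p + 21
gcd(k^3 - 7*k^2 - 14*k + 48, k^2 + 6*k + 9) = k + 3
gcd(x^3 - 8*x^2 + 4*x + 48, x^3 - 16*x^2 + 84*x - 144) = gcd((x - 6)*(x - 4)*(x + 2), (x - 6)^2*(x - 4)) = x^2 - 10*x + 24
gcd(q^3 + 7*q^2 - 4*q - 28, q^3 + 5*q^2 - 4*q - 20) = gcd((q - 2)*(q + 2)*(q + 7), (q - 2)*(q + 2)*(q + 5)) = q^2 - 4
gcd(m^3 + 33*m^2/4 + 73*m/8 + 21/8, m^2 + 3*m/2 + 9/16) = m + 3/4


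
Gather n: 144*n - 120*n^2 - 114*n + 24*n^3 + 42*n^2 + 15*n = 24*n^3 - 78*n^2 + 45*n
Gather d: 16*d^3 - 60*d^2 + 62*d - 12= 16*d^3 - 60*d^2 + 62*d - 12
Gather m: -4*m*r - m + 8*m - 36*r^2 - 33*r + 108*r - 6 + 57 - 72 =m*(7 - 4*r) - 36*r^2 + 75*r - 21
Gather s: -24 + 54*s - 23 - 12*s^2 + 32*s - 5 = -12*s^2 + 86*s - 52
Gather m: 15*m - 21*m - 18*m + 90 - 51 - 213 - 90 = -24*m - 264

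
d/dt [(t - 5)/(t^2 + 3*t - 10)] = (t^2 + 3*t - (t - 5)*(2*t + 3) - 10)/(t^2 + 3*t - 10)^2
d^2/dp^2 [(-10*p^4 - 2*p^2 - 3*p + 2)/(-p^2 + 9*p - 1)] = 2*(10*p^6 - 270*p^5 + 2460*p^4 - 699*p^3 + 48*p^2 + 45*p - 131)/(p^6 - 27*p^5 + 246*p^4 - 783*p^3 + 246*p^2 - 27*p + 1)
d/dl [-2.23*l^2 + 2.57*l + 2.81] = 2.57 - 4.46*l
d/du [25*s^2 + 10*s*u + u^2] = 10*s + 2*u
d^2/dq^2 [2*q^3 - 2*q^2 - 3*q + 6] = 12*q - 4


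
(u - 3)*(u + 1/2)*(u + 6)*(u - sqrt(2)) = u^4 - sqrt(2)*u^3 + 7*u^3/2 - 33*u^2/2 - 7*sqrt(2)*u^2/2 - 9*u + 33*sqrt(2)*u/2 + 9*sqrt(2)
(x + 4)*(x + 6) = x^2 + 10*x + 24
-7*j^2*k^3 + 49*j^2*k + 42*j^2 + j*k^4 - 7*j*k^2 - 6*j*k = (-7*j + k)*(k - 3)*(k + 2)*(j*k + j)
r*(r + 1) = r^2 + r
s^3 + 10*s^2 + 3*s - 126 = (s - 3)*(s + 6)*(s + 7)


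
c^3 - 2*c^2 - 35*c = c*(c - 7)*(c + 5)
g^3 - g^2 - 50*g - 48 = (g - 8)*(g + 1)*(g + 6)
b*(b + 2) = b^2 + 2*b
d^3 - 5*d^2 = d^2*(d - 5)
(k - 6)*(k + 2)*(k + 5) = k^3 + k^2 - 32*k - 60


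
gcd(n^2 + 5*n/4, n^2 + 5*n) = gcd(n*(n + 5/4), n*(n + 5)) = n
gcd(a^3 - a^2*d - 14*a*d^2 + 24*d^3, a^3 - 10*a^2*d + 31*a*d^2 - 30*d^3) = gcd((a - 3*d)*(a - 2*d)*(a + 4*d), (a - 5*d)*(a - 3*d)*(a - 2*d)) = a^2 - 5*a*d + 6*d^2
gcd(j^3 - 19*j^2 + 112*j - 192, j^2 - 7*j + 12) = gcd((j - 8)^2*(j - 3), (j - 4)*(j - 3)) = j - 3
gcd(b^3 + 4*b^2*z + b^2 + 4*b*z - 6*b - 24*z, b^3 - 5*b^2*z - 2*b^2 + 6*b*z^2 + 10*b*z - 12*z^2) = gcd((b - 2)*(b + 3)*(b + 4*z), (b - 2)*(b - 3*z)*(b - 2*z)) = b - 2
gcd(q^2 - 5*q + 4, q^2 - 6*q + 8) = q - 4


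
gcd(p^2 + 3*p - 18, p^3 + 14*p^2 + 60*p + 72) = p + 6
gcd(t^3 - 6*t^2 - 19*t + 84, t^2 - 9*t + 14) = t - 7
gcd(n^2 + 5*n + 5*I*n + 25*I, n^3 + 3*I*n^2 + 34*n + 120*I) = n + 5*I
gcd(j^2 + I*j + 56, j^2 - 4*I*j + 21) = j - 7*I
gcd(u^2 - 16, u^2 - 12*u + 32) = u - 4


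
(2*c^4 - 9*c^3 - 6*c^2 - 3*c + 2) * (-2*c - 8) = -4*c^5 + 2*c^4 + 84*c^3 + 54*c^2 + 20*c - 16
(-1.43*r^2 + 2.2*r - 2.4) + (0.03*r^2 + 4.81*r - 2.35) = -1.4*r^2 + 7.01*r - 4.75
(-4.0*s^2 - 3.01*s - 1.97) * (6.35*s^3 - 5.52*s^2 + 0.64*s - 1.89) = -25.4*s^5 + 2.9665*s^4 + 1.5457*s^3 + 16.508*s^2 + 4.4281*s + 3.7233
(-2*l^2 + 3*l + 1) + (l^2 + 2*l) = -l^2 + 5*l + 1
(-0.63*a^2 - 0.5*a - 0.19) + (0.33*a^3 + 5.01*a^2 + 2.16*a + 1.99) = 0.33*a^3 + 4.38*a^2 + 1.66*a + 1.8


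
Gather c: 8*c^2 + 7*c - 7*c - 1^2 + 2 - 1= 8*c^2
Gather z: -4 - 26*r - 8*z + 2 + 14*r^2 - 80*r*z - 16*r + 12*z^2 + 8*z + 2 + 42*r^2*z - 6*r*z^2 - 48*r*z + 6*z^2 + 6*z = 14*r^2 - 42*r + z^2*(18 - 6*r) + z*(42*r^2 - 128*r + 6)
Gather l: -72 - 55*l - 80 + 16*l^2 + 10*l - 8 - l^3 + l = -l^3 + 16*l^2 - 44*l - 160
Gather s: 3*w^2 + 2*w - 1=3*w^2 + 2*w - 1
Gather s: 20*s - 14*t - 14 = 20*s - 14*t - 14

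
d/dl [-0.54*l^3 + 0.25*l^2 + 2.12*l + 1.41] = -1.62*l^2 + 0.5*l + 2.12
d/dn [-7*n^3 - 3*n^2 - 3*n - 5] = -21*n^2 - 6*n - 3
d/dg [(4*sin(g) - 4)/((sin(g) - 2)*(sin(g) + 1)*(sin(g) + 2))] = 8*(-sin(g)^3 + sin(g)^2 + sin(g) - 4)*cos(g)/((sin(g) - 2)^2*(sin(g) + 1)^2*(sin(g) + 2)^2)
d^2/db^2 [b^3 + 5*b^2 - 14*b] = 6*b + 10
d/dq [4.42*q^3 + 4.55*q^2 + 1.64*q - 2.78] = 13.26*q^2 + 9.1*q + 1.64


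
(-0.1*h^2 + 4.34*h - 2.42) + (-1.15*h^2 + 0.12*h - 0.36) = -1.25*h^2 + 4.46*h - 2.78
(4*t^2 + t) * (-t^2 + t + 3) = -4*t^4 + 3*t^3 + 13*t^2 + 3*t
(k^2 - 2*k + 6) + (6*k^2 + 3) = 7*k^2 - 2*k + 9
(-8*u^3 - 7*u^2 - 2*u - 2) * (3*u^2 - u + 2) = -24*u^5 - 13*u^4 - 15*u^3 - 18*u^2 - 2*u - 4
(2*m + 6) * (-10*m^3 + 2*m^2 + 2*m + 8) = -20*m^4 - 56*m^3 + 16*m^2 + 28*m + 48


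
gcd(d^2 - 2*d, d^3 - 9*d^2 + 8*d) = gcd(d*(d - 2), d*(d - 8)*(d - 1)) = d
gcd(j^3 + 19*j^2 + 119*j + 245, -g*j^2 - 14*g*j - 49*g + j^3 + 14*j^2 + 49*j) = j^2 + 14*j + 49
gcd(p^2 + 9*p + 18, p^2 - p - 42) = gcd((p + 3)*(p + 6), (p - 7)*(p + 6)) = p + 6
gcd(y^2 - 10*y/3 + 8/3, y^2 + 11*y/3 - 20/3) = y - 4/3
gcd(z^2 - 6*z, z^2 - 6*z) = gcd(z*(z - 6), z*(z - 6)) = z^2 - 6*z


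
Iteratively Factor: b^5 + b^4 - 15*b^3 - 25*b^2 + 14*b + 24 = (b + 3)*(b^4 - 2*b^3 - 9*b^2 + 2*b + 8) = (b - 4)*(b + 3)*(b^3 + 2*b^2 - b - 2) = (b - 4)*(b + 2)*(b + 3)*(b^2 - 1) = (b - 4)*(b - 1)*(b + 2)*(b + 3)*(b + 1)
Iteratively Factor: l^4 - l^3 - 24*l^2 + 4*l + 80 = (l + 2)*(l^3 - 3*l^2 - 18*l + 40) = (l - 5)*(l + 2)*(l^2 + 2*l - 8) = (l - 5)*(l - 2)*(l + 2)*(l + 4)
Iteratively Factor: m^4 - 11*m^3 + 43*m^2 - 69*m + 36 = (m - 4)*(m^3 - 7*m^2 + 15*m - 9) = (m - 4)*(m - 1)*(m^2 - 6*m + 9) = (m - 4)*(m - 3)*(m - 1)*(m - 3)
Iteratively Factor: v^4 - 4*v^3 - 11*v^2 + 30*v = (v - 5)*(v^3 + v^2 - 6*v) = (v - 5)*(v - 2)*(v^2 + 3*v) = (v - 5)*(v - 2)*(v + 3)*(v)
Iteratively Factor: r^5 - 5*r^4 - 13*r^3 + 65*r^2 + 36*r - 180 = (r - 5)*(r^4 - 13*r^2 + 36) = (r - 5)*(r - 3)*(r^3 + 3*r^2 - 4*r - 12) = (r - 5)*(r - 3)*(r + 3)*(r^2 - 4) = (r - 5)*(r - 3)*(r + 2)*(r + 3)*(r - 2)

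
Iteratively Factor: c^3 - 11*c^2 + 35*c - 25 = (c - 5)*(c^2 - 6*c + 5) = (c - 5)^2*(c - 1)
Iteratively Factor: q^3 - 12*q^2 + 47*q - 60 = (q - 5)*(q^2 - 7*q + 12) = (q - 5)*(q - 3)*(q - 4)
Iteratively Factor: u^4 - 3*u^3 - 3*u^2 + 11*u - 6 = (u - 1)*(u^3 - 2*u^2 - 5*u + 6) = (u - 1)^2*(u^2 - u - 6) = (u - 1)^2*(u + 2)*(u - 3)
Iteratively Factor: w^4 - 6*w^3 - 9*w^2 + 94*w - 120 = (w - 5)*(w^3 - w^2 - 14*w + 24) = (w - 5)*(w - 3)*(w^2 + 2*w - 8) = (w - 5)*(w - 3)*(w - 2)*(w + 4)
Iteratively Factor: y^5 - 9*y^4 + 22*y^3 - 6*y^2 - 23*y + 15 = (y - 1)*(y^4 - 8*y^3 + 14*y^2 + 8*y - 15) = (y - 1)*(y + 1)*(y^3 - 9*y^2 + 23*y - 15) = (y - 3)*(y - 1)*(y + 1)*(y^2 - 6*y + 5) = (y - 5)*(y - 3)*(y - 1)*(y + 1)*(y - 1)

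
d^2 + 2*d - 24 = (d - 4)*(d + 6)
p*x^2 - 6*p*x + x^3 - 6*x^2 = x*(p + x)*(x - 6)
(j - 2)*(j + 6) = j^2 + 4*j - 12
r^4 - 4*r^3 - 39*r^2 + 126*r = r*(r - 7)*(r - 3)*(r + 6)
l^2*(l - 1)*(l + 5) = l^4 + 4*l^3 - 5*l^2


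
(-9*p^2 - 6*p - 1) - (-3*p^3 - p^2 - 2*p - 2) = 3*p^3 - 8*p^2 - 4*p + 1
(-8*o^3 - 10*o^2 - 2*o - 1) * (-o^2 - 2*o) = 8*o^5 + 26*o^4 + 22*o^3 + 5*o^2 + 2*o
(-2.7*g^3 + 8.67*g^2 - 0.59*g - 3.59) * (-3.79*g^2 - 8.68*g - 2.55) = 10.233*g^5 - 9.4233*g^4 - 66.1345*g^3 - 3.3812*g^2 + 32.6657*g + 9.1545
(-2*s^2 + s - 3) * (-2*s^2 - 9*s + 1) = 4*s^4 + 16*s^3 - 5*s^2 + 28*s - 3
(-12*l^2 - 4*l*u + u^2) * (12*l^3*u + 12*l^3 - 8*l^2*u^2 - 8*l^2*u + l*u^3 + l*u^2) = -144*l^5*u - 144*l^5 + 48*l^4*u^2 + 48*l^4*u + 32*l^3*u^3 + 32*l^3*u^2 - 12*l^2*u^4 - 12*l^2*u^3 + l*u^5 + l*u^4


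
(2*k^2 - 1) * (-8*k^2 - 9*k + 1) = -16*k^4 - 18*k^3 + 10*k^2 + 9*k - 1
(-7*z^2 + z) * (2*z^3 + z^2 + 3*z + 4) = -14*z^5 - 5*z^4 - 20*z^3 - 25*z^2 + 4*z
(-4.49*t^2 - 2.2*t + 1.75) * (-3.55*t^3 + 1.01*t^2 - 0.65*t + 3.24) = 15.9395*t^5 + 3.2751*t^4 - 5.516*t^3 - 11.3501*t^2 - 8.2655*t + 5.67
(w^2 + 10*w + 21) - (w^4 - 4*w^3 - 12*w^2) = -w^4 + 4*w^3 + 13*w^2 + 10*w + 21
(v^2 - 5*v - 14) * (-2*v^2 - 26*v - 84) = -2*v^4 - 16*v^3 + 74*v^2 + 784*v + 1176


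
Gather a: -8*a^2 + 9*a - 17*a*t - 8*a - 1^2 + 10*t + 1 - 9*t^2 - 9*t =-8*a^2 + a*(1 - 17*t) - 9*t^2 + t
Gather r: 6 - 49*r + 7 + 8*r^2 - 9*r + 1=8*r^2 - 58*r + 14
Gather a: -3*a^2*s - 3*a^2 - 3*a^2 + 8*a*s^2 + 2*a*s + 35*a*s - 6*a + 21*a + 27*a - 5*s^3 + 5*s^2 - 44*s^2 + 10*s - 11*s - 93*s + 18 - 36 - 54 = a^2*(-3*s - 6) + a*(8*s^2 + 37*s + 42) - 5*s^3 - 39*s^2 - 94*s - 72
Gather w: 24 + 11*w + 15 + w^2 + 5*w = w^2 + 16*w + 39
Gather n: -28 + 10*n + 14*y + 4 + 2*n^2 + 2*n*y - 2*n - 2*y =2*n^2 + n*(2*y + 8) + 12*y - 24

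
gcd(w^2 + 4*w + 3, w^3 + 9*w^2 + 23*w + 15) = w^2 + 4*w + 3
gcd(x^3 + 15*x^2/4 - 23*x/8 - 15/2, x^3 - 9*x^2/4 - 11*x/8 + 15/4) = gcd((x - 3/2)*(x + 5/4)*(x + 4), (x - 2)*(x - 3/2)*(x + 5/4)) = x^2 - x/4 - 15/8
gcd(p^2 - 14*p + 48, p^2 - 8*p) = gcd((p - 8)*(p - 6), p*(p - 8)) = p - 8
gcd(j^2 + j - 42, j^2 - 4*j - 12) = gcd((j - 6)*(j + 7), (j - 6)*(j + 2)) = j - 6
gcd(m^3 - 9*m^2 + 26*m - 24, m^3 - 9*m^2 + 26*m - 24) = m^3 - 9*m^2 + 26*m - 24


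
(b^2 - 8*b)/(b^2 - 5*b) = (b - 8)/(b - 5)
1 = 1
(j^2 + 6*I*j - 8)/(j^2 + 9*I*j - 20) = (j + 2*I)/(j + 5*I)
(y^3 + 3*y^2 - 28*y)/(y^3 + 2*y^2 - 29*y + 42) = y*(y - 4)/(y^2 - 5*y + 6)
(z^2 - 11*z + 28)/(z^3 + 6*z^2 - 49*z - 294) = (z - 4)/(z^2 + 13*z + 42)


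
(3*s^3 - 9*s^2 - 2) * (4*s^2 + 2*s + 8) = 12*s^5 - 30*s^4 + 6*s^3 - 80*s^2 - 4*s - 16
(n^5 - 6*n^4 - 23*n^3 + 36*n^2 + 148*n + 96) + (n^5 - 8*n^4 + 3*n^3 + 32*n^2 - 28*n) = 2*n^5 - 14*n^4 - 20*n^3 + 68*n^2 + 120*n + 96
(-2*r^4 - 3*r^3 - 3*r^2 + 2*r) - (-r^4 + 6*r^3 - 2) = -r^4 - 9*r^3 - 3*r^2 + 2*r + 2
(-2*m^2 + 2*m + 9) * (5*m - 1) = -10*m^3 + 12*m^2 + 43*m - 9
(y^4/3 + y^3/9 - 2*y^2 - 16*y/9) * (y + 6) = y^5/3 + 19*y^4/9 - 4*y^3/3 - 124*y^2/9 - 32*y/3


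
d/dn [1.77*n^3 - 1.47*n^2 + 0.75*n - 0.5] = 5.31*n^2 - 2.94*n + 0.75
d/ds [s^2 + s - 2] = 2*s + 1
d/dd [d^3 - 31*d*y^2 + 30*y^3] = 3*d^2 - 31*y^2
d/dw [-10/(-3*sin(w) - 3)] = -10*cos(w)/(3*(sin(w) + 1)^2)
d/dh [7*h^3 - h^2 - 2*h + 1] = 21*h^2 - 2*h - 2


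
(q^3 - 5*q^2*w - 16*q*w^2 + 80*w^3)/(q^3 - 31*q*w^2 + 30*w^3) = (q^2 - 16*w^2)/(q^2 + 5*q*w - 6*w^2)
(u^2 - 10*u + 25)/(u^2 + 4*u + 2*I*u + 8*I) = (u^2 - 10*u + 25)/(u^2 + 2*u*(2 + I) + 8*I)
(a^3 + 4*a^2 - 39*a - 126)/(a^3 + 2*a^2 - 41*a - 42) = (a + 3)/(a + 1)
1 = 1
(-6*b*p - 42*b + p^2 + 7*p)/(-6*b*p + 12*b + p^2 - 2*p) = (p + 7)/(p - 2)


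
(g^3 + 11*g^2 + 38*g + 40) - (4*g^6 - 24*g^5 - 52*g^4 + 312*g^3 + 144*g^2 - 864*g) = -4*g^6 + 24*g^5 + 52*g^4 - 311*g^3 - 133*g^2 + 902*g + 40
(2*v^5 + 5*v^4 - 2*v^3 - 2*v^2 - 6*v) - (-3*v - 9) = 2*v^5 + 5*v^4 - 2*v^3 - 2*v^2 - 3*v + 9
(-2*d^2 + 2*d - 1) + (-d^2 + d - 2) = -3*d^2 + 3*d - 3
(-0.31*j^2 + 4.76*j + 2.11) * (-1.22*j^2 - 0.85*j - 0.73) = 0.3782*j^4 - 5.5437*j^3 - 6.3939*j^2 - 5.2683*j - 1.5403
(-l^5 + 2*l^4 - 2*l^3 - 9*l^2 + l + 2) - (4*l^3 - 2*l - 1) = -l^5 + 2*l^4 - 6*l^3 - 9*l^2 + 3*l + 3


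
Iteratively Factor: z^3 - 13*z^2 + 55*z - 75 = (z - 3)*(z^2 - 10*z + 25) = (z - 5)*(z - 3)*(z - 5)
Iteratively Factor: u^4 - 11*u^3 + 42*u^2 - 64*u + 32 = (u - 4)*(u^3 - 7*u^2 + 14*u - 8) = (u - 4)*(u - 2)*(u^2 - 5*u + 4) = (u - 4)^2*(u - 2)*(u - 1)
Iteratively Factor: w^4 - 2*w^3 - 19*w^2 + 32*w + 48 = (w - 3)*(w^3 + w^2 - 16*w - 16) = (w - 3)*(w + 4)*(w^2 - 3*w - 4) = (w - 3)*(w + 1)*(w + 4)*(w - 4)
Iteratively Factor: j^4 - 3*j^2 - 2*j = (j + 1)*(j^3 - j^2 - 2*j) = (j - 2)*(j + 1)*(j^2 + j) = (j - 2)*(j + 1)^2*(j)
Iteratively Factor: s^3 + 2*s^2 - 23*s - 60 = (s + 3)*(s^2 - s - 20) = (s + 3)*(s + 4)*(s - 5)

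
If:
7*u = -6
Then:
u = -6/7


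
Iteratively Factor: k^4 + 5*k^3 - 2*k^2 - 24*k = (k - 2)*(k^3 + 7*k^2 + 12*k) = (k - 2)*(k + 3)*(k^2 + 4*k) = (k - 2)*(k + 3)*(k + 4)*(k)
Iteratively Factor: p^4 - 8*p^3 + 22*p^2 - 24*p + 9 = (p - 3)*(p^3 - 5*p^2 + 7*p - 3) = (p - 3)^2*(p^2 - 2*p + 1) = (p - 3)^2*(p - 1)*(p - 1)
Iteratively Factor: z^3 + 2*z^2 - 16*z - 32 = (z - 4)*(z^2 + 6*z + 8) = (z - 4)*(z + 2)*(z + 4)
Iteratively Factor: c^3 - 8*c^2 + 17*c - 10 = (c - 5)*(c^2 - 3*c + 2) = (c - 5)*(c - 2)*(c - 1)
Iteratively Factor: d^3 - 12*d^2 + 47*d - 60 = (d - 3)*(d^2 - 9*d + 20) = (d - 4)*(d - 3)*(d - 5)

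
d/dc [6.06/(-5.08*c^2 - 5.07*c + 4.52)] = (61.5696*c + 30.7242)/(5.08*c^2 + 5.07*c - 4.52)^2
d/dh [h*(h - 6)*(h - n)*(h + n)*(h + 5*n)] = 5*h^4 + 20*h^3*n - 24*h^3 - 3*h^2*n^2 - 90*h^2*n - 10*h*n^3 + 12*h*n^2 + 30*n^3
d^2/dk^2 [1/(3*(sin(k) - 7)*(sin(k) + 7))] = 2*(-2*sin(k)^4 - 95*sin(k)^2 + 49)/(3*(sin(k) - 7)^3*(sin(k) + 7)^3)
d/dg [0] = 0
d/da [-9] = 0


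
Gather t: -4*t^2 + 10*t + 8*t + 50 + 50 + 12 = -4*t^2 + 18*t + 112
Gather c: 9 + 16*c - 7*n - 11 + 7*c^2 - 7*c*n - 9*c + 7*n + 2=7*c^2 + c*(7 - 7*n)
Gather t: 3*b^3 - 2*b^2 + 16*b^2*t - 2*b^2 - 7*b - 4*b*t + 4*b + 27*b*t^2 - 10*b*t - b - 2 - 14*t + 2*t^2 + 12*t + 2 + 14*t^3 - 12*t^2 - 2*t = 3*b^3 - 4*b^2 - 4*b + 14*t^3 + t^2*(27*b - 10) + t*(16*b^2 - 14*b - 4)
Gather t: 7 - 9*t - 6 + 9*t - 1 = 0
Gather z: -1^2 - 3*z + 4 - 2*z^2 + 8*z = -2*z^2 + 5*z + 3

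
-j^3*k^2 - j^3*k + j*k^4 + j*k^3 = k*(-j + k)*(j + k)*(j*k + j)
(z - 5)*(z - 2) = z^2 - 7*z + 10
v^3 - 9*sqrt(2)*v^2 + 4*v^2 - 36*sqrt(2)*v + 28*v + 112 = (v + 4)*(v - 7*sqrt(2))*(v - 2*sqrt(2))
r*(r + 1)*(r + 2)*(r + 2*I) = r^4 + 3*r^3 + 2*I*r^3 + 2*r^2 + 6*I*r^2 + 4*I*r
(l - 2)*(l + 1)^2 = l^3 - 3*l - 2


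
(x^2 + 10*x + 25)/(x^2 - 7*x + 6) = (x^2 + 10*x + 25)/(x^2 - 7*x + 6)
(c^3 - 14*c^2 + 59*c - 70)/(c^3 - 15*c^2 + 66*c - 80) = (c - 7)/(c - 8)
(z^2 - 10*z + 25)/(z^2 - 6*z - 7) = (-z^2 + 10*z - 25)/(-z^2 + 6*z + 7)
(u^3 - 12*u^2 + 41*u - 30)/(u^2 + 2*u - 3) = (u^2 - 11*u + 30)/(u + 3)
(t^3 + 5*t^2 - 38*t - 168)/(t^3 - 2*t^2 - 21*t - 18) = (t^2 + 11*t + 28)/(t^2 + 4*t + 3)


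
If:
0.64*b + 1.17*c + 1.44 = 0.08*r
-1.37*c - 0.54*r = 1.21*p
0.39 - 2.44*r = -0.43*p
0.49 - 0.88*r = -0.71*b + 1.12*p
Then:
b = -90.85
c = 47.87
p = -50.31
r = -8.71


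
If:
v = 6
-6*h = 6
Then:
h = -1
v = 6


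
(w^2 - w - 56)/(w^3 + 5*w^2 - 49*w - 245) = (w - 8)/(w^2 - 2*w - 35)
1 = 1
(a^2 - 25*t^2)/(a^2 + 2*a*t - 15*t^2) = (-a + 5*t)/(-a + 3*t)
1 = 1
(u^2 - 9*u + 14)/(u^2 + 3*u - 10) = (u - 7)/(u + 5)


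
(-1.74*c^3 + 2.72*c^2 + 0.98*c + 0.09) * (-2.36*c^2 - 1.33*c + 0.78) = 4.1064*c^5 - 4.105*c^4 - 7.2876*c^3 + 0.6058*c^2 + 0.6447*c + 0.0702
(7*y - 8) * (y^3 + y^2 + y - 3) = 7*y^4 - y^3 - y^2 - 29*y + 24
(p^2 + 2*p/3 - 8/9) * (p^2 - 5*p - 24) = p^4 - 13*p^3/3 - 254*p^2/9 - 104*p/9 + 64/3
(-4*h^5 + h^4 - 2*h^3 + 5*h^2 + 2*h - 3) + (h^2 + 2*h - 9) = -4*h^5 + h^4 - 2*h^3 + 6*h^2 + 4*h - 12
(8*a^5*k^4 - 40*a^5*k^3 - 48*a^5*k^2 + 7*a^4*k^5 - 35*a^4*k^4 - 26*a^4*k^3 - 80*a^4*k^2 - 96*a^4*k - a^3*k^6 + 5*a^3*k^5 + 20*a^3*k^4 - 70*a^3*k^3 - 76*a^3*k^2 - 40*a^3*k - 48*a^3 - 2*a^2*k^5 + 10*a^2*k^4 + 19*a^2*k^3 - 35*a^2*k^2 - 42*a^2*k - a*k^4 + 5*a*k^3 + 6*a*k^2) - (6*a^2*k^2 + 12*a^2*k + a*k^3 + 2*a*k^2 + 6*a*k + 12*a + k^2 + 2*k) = 8*a^5*k^4 - 40*a^5*k^3 - 48*a^5*k^2 + 7*a^4*k^5 - 35*a^4*k^4 - 26*a^4*k^3 - 80*a^4*k^2 - 96*a^4*k - a^3*k^6 + 5*a^3*k^5 + 20*a^3*k^4 - 70*a^3*k^3 - 76*a^3*k^2 - 40*a^3*k - 48*a^3 - 2*a^2*k^5 + 10*a^2*k^4 + 19*a^2*k^3 - 41*a^2*k^2 - 54*a^2*k - a*k^4 + 4*a*k^3 + 4*a*k^2 - 6*a*k - 12*a - k^2 - 2*k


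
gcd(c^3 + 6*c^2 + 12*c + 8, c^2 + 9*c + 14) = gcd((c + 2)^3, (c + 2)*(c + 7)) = c + 2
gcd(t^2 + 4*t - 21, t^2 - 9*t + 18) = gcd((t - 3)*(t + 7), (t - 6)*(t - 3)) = t - 3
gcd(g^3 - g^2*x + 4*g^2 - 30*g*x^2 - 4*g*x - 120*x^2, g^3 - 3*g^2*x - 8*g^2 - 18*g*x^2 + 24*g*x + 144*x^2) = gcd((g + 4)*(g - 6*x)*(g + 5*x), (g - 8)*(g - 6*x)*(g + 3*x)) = -g + 6*x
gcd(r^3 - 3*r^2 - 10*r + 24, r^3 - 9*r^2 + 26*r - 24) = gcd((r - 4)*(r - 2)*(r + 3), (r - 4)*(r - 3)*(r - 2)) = r^2 - 6*r + 8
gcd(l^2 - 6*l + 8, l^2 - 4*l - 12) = 1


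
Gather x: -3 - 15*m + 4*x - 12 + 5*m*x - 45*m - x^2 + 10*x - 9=-60*m - x^2 + x*(5*m + 14) - 24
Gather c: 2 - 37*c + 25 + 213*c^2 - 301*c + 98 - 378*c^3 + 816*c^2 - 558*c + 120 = -378*c^3 + 1029*c^2 - 896*c + 245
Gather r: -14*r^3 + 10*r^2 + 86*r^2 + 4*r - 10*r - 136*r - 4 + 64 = -14*r^3 + 96*r^2 - 142*r + 60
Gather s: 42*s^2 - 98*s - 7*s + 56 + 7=42*s^2 - 105*s + 63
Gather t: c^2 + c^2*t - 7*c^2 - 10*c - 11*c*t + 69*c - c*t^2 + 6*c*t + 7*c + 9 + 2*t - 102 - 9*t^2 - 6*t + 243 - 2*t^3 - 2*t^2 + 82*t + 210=-6*c^2 + 66*c - 2*t^3 + t^2*(-c - 11) + t*(c^2 - 5*c + 78) + 360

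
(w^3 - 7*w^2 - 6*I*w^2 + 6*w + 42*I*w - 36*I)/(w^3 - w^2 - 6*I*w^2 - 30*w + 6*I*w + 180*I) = (w - 1)/(w + 5)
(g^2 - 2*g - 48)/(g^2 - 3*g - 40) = (g + 6)/(g + 5)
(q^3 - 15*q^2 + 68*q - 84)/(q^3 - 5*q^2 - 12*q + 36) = (q - 7)/(q + 3)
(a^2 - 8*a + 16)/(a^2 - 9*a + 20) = (a - 4)/(a - 5)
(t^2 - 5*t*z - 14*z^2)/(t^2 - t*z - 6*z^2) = (-t + 7*z)/(-t + 3*z)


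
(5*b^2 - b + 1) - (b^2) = 4*b^2 - b + 1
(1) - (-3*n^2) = 3*n^2 + 1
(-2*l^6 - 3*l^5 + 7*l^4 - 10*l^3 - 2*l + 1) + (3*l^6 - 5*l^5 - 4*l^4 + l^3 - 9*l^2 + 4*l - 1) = l^6 - 8*l^5 + 3*l^4 - 9*l^3 - 9*l^2 + 2*l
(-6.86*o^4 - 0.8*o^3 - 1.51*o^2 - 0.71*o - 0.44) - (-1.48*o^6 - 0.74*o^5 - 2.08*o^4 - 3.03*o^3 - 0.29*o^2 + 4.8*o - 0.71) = 1.48*o^6 + 0.74*o^5 - 4.78*o^4 + 2.23*o^3 - 1.22*o^2 - 5.51*o + 0.27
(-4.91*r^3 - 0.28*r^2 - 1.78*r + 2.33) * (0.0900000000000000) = -0.4419*r^3 - 0.0252*r^2 - 0.1602*r + 0.2097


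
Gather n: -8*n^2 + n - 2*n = -8*n^2 - n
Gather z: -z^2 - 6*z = -z^2 - 6*z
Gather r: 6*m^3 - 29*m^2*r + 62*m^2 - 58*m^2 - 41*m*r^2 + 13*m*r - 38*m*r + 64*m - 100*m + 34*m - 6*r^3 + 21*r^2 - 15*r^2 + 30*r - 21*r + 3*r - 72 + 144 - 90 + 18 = 6*m^3 + 4*m^2 - 2*m - 6*r^3 + r^2*(6 - 41*m) + r*(-29*m^2 - 25*m + 12)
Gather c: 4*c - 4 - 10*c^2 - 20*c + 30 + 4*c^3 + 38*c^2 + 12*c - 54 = 4*c^3 + 28*c^2 - 4*c - 28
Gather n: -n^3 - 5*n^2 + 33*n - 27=-n^3 - 5*n^2 + 33*n - 27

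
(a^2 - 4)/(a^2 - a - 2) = (a + 2)/(a + 1)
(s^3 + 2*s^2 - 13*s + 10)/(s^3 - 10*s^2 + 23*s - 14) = (s + 5)/(s - 7)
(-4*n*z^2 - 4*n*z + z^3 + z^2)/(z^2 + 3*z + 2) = z*(-4*n + z)/(z + 2)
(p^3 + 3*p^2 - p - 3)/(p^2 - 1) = p + 3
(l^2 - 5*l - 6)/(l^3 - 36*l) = (l + 1)/(l*(l + 6))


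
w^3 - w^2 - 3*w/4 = w*(w - 3/2)*(w + 1/2)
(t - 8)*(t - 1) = t^2 - 9*t + 8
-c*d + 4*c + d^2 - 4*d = (-c + d)*(d - 4)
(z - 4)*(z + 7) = z^2 + 3*z - 28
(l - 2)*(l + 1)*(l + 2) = l^3 + l^2 - 4*l - 4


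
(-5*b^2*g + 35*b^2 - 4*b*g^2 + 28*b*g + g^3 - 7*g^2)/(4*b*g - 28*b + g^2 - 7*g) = (-5*b^2 - 4*b*g + g^2)/(4*b + g)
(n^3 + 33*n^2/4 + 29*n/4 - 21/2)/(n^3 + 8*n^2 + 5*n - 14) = (n - 3/4)/(n - 1)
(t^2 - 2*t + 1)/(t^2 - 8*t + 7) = (t - 1)/(t - 7)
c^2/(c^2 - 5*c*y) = c/(c - 5*y)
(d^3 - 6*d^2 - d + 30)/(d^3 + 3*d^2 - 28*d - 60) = (d - 3)/(d + 6)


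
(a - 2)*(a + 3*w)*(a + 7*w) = a^3 + 10*a^2*w - 2*a^2 + 21*a*w^2 - 20*a*w - 42*w^2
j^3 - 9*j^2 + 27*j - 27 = (j - 3)^3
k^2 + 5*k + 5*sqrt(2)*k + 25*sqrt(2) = (k + 5)*(k + 5*sqrt(2))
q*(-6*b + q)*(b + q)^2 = -6*b^3*q - 11*b^2*q^2 - 4*b*q^3 + q^4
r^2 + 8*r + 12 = (r + 2)*(r + 6)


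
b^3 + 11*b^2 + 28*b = b*(b + 4)*(b + 7)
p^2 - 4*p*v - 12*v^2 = (p - 6*v)*(p + 2*v)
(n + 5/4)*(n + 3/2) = n^2 + 11*n/4 + 15/8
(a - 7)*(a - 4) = a^2 - 11*a + 28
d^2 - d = d*(d - 1)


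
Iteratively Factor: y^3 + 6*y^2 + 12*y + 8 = (y + 2)*(y^2 + 4*y + 4) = (y + 2)^2*(y + 2)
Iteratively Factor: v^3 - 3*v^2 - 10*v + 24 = (v + 3)*(v^2 - 6*v + 8) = (v - 2)*(v + 3)*(v - 4)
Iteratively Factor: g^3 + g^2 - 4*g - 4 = (g + 1)*(g^2 - 4) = (g - 2)*(g + 1)*(g + 2)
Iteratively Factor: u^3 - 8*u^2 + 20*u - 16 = (u - 2)*(u^2 - 6*u + 8) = (u - 4)*(u - 2)*(u - 2)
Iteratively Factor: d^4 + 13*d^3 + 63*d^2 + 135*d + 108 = (d + 3)*(d^3 + 10*d^2 + 33*d + 36) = (d + 3)*(d + 4)*(d^2 + 6*d + 9) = (d + 3)^2*(d + 4)*(d + 3)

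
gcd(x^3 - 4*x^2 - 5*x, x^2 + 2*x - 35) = x - 5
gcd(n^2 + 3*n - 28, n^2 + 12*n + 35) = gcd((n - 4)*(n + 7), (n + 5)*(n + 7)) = n + 7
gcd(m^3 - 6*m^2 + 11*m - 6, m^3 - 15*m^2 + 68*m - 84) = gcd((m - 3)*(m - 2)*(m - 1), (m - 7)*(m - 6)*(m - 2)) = m - 2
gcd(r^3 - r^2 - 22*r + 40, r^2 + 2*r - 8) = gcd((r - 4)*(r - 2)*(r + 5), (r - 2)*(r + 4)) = r - 2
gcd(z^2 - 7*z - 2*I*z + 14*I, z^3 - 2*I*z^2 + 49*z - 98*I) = z - 2*I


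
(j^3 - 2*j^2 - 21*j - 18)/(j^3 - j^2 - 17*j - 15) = (j - 6)/(j - 5)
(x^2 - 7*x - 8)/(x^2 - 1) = (x - 8)/(x - 1)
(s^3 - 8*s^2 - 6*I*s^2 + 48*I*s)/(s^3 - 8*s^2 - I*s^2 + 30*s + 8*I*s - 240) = s/(s + 5*I)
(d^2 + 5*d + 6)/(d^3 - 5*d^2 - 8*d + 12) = (d + 3)/(d^2 - 7*d + 6)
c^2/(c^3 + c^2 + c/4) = 4*c/(4*c^2 + 4*c + 1)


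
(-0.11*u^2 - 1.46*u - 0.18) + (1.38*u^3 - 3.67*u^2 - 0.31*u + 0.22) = 1.38*u^3 - 3.78*u^2 - 1.77*u + 0.04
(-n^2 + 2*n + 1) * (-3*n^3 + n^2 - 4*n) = 3*n^5 - 7*n^4 + 3*n^3 - 7*n^2 - 4*n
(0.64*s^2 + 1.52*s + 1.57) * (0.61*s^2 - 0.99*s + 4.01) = 0.3904*s^4 + 0.2936*s^3 + 2.0193*s^2 + 4.5409*s + 6.2957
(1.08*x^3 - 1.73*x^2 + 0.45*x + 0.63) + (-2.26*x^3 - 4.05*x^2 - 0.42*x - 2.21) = -1.18*x^3 - 5.78*x^2 + 0.03*x - 1.58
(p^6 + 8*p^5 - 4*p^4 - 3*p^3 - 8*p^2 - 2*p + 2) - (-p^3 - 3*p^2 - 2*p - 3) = p^6 + 8*p^5 - 4*p^4 - 2*p^3 - 5*p^2 + 5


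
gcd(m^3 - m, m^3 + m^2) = m^2 + m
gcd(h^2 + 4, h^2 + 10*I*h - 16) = h + 2*I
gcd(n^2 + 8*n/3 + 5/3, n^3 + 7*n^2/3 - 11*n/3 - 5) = n + 1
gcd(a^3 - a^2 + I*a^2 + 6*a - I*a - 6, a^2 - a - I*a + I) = a - 1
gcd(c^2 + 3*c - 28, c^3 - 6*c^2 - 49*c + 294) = c + 7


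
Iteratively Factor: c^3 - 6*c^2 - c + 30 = (c - 5)*(c^2 - c - 6) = (c - 5)*(c + 2)*(c - 3)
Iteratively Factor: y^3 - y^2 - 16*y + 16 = (y + 4)*(y^2 - 5*y + 4) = (y - 4)*(y + 4)*(y - 1)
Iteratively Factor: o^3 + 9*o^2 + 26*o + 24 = (o + 4)*(o^2 + 5*o + 6) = (o + 2)*(o + 4)*(o + 3)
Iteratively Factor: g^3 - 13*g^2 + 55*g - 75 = (g - 5)*(g^2 - 8*g + 15) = (g - 5)^2*(g - 3)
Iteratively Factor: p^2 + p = (p)*(p + 1)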